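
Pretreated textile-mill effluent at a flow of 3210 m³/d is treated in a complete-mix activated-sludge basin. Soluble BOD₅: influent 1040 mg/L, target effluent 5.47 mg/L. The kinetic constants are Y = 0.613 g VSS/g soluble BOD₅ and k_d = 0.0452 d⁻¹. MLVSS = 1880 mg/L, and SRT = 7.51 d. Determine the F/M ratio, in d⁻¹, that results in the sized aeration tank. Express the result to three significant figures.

F/M ≈ 0.292 d⁻¹

Steady-state biomass mass balance: V·X·(1 + k_d·θ_c) = Y·Q·(S₀ − S)·θ_c, so V = 0.613 × 3210 × (1040 − 5.47) × 7.51 / [1880 × (1 + 0.0452 × 7.51)] = 1.53×10^7 / 2518 = 6071 m³.
F/M = applied load / biomass = Q·S₀/(V·X) = 3210 × 1040 / (6071 × 1880) = 0.2925 d⁻¹.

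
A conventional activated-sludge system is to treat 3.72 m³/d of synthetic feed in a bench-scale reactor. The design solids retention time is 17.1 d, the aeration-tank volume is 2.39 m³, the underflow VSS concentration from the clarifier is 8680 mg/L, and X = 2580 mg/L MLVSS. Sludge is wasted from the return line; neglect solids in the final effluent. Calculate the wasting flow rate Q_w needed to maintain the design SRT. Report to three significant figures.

Q_w ≈ 0.0415 m³/d

Wasting from the return line (neglecting effluent solids): Q_w = V·X / (θ_c·X_r) = 2.390 × 2580 / (17.1 × 8680) = 0.04154 m³/d.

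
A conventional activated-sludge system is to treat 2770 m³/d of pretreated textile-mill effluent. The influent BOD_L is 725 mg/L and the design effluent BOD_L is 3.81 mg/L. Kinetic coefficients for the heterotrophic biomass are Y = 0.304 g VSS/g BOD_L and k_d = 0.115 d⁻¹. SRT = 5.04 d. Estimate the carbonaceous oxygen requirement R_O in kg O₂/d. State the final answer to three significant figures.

R_O ≈ 1450 kg O₂/d

The observed yield is Y_obs = Y/(1 + k_d·θ_c) = 0.304 / (1 + 0.115 × 5.04) = 0.304 / 1.580 = 0.1925 g VSS per g BOD_L removed.
Mass of BOD_L removed per day: Q(S₀ − S) = 2770 × 721.2 g/m³ = 1998 kg/d.
P_X = Y_obs·Q·(S₀ − S) = 0.1925 × 1998 = 384.5 kg VSS/d.
R_O = Q·ΔS − 1.42 P_X = 1998 − 545.9 = 1452 kg O₂/d.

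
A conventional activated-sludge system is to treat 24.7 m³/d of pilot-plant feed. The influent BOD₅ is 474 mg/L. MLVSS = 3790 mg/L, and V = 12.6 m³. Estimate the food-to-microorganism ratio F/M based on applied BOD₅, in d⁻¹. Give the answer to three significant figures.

F/M = Q·S₀ / (V·X) = 24.7 × 474 / (12.60 × 3790) = 0.2452 g BOD₅·(g VSS·d)⁻¹.

F/M ≈ 0.245 d⁻¹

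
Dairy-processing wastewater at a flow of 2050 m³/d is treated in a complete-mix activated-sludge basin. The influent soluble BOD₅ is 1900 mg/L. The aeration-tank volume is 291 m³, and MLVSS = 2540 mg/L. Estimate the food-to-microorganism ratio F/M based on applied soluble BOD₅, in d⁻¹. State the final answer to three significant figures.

F/M ≈ 5.27 d⁻¹

F/M = Q·S₀ / (V·X) = 2050 × 1900 / (291.0 × 2540) = 5.270 g soluble BOD₅·(g VSS·d)⁻¹.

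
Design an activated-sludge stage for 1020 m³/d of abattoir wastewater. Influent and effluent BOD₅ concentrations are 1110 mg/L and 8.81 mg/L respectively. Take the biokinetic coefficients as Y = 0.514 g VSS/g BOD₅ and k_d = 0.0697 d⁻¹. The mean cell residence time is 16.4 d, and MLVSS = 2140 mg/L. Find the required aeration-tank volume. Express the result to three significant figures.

From the SRT design equation V = Y Q (S₀−S) θ_c / [X (1 + k_d θ_c)] = 0.514 × 1020 × (1110 − 8.81) × 16.4 / [2140 × (1 + 0.0697 × 16.4)] = 9.47×10^6 / 4586 = 2065 m³.

V ≈ 2060 m³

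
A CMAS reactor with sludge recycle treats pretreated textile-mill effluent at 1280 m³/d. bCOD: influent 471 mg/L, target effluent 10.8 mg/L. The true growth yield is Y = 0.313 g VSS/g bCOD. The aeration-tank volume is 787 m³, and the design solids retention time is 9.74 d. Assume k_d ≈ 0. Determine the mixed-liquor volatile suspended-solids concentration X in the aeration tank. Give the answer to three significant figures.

X ≈ 2280 mg/L

Without decay, X = Y Q (S₀−S) θ_c / V = 0.313 × 1280 × (471 − 10.8) × 9.74 / 787 = 2282 mg/L.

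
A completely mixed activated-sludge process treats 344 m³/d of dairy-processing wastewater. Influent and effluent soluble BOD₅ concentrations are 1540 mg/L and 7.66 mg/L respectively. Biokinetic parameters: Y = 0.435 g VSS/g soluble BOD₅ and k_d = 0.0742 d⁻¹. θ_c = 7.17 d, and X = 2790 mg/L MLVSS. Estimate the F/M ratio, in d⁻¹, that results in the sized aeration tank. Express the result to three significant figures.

F/M ≈ 0.494 d⁻¹

From the SRT design equation V = Y Q (S₀−S) θ_c / [X (1 + k_d θ_c)] = 0.435 × 344 × (1540 − 7.66) × 7.17 / [2790 × (1 + 0.0742 × 7.17)] = 1.64×10^6 / 4274 = 384.6 m³.
F/M = Q·S₀ / (V·X) = 344 × 1540 / (384.6 × 2790) = 0.4937 g soluble BOD₅·(g VSS·d)⁻¹.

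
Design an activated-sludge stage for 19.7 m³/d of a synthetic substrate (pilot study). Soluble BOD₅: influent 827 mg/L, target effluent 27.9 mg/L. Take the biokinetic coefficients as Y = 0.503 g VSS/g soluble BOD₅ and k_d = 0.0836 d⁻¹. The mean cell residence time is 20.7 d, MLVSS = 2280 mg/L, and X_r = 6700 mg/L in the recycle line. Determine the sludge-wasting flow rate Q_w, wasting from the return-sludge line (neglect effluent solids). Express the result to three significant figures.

Q_w ≈ 0.433 m³/d

Steady-state biomass mass balance: V·X·(1 + k_d·θ_c) = Y·Q·(S₀ − S)·θ_c, so V = 0.503 × 19.7 × (827 − 27.9) × 20.7 / [2280 × (1 + 0.0836 × 20.7)] = 1.64×10^5 / 6226 = 26.33 m³.
Wasting from the return line (neglecting effluent solids): Q_w = V·X / (θ_c·X_r) = 26.33 × 2280 / (20.7 × 6700) = 0.4328 m³/d.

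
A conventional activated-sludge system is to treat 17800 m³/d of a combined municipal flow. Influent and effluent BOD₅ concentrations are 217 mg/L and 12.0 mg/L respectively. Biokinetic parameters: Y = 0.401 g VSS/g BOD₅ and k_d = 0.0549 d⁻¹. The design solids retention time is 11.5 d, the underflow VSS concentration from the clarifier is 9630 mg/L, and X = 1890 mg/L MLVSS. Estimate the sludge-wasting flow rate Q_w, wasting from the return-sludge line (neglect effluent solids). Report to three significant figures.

Q_w ≈ 93.1 m³/d

From the SRT design equation V = Y Q (S₀−S) θ_c / [X (1 + k_d θ_c)] = 0.401 × 17800 × (217 − 12.0) × 11.5 / [1890 × (1 + 0.0549 × 11.5)] = 1.68×10^7 / 3083 = 5458 m³.
θ_c = V·X/(Q_w·X_r) when wasting from the recycle, so Q_w = V·X/(θ_c·X_r) = 5458 × 1890 / (11.5 × 9630) = 93.14 m³/d.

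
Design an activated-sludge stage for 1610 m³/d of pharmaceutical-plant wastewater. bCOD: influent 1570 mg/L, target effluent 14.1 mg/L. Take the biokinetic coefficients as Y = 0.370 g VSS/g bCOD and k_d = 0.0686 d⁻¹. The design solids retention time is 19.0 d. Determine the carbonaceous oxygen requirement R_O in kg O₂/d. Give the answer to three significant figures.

Observed yield with endogenous decay: Y_obs = Y / (1 + k_d·θ_c) = 0.370 / (1 + 0.0686 × 19.0) = 0.370 / 2.303 = 0.1606 g VSS/g bCOD.
Mass of bCOD removed per day: Q(S₀ − S) = 1610 × 1556 g/m³ = 2505 kg/d.
P_X = Y_obs·Q·(S₀ − S) = 0.1606 × 2505 = 402.4 kg VSS/d.
R_O = Q·(S₀ − S) − 1.42·P_X = 2505 − 1.42 × 402.4 = 1934 kg O₂/d.

R_O ≈ 1930 kg O₂/d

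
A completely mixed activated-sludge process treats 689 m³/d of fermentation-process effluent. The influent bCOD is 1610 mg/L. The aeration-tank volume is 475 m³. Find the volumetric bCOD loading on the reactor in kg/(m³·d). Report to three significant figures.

Applied bCOD load per unit volume = Q·S₀/V = (689 × 1610/1000)/475.0 = 2.335 kg bCOD·m⁻³·d⁻¹.

L_v ≈ 2.34 kg bCOD/(m³·d)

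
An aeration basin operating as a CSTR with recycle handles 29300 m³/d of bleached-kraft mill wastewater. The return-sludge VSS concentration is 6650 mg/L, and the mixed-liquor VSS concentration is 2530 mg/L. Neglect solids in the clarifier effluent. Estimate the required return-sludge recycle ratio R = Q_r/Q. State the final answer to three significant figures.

R = Q_r/Q = X/(X_r − X) = 2530 / (6650 − 2530) = 0.6141.

R ≈ 0.614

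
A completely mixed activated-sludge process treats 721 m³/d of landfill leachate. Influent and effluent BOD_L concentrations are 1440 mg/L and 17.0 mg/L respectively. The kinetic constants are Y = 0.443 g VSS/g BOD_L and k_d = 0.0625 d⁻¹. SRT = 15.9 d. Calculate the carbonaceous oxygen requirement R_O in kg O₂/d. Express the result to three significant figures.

R_O ≈ 702 kg O₂/d

Y_obs = Y / (1 + k_d θ_c) = 0.443 / (1 + 0.0625 × 15.9) = 0.443 / 1.994 = 0.2222.
ΔS = 1440 − 17.0 = 1423 mg/L, so the substrate removal rate is 721 × 1423/1000 = 1026 kg BOD_L/d.
Biomass synthesised: P_X = Y_obs × 1026 = 228.0 kg VSS/d.
Carbonaceous O₂ demand = substrate oxidised − cell-mass equivalent = 1026 − 1.42 × 228.0 = 702.3 kg O₂/d.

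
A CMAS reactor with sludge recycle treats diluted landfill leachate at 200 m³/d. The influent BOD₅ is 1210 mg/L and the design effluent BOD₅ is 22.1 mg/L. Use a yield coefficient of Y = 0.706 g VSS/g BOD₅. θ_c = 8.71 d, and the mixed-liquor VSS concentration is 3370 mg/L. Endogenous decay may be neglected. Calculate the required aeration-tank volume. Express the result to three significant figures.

V ≈ 434 m³

V·X = Y·Q·ΔS·θ_c gives V = 0.706 × 200 × (1210 − 22.1) × 8.71 / 3370 = 433.5 m³.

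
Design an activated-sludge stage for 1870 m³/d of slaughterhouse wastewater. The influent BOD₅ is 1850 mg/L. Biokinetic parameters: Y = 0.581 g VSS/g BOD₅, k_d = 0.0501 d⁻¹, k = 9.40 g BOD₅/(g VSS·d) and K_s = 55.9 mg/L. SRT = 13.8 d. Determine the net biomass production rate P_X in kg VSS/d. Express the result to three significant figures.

From the Monod/SRT balance for a CMAS, S = K_s·(1+k_d θ_c)/[θ_c·(Y k − k_d) − 1] = 55.9 × (1 + 0.0501 × 13.8) / [13.8 × (0.581 × 9.40 − 0.0501) − 1] = 94.55 / 73.68 = 1.283 mg/L.
The observed yield is Y_obs = Y/(1 + k_d·θ_c) = 0.581 / (1 + 0.0501 × 13.8) = 0.581 / 1.691 = 0.3435 g VSS per g BOD₅ removed.
ΔS = 1850 − 1.28 = 1849 mg/L, so the substrate removal rate is 1870 × 1849/1000 = 3457 kg BOD₅/d.
Biomass produced: P_X = Y_obs·Q·ΔS = 0.3435 × 3457 ≈ 1188 kg VSS/d.

P_X ≈ 1190 kg VSS/d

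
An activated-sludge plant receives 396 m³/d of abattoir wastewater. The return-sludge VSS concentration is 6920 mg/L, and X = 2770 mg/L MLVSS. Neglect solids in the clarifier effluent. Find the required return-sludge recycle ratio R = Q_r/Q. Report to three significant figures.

Solids balance on the clarifier gives (1+R)X = R·X_r, so R = X/(X_r − X) = 2770 / (6920 − 2770) = 0.6675.

R ≈ 0.667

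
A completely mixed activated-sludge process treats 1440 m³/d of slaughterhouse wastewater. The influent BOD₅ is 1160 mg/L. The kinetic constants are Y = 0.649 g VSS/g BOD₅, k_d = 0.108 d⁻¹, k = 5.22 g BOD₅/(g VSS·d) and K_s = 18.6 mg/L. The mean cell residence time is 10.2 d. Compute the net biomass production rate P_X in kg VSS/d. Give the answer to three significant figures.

P_X ≈ 515 kg VSS/d

For a completely mixed reactor with recycle the Lawrence–McCarty relation gives S = K_s·(1 + k_d·θ_c) / [θ_c·(Y·k − k_d) − 1] = 18.6 × (1 + 0.108 × 10.2) / [10.2 × (0.649 × 5.22 − 0.108) − 1] = 39.09 / 32.45 = 1.204 mg/L.
Y_obs = Y / (1 + k_d θ_c) = 0.649 / (1 + 0.108 × 10.2) = 0.649 / 2.102 = 0.3088.
Substrate removed = Q·(S₀ − S) = 1440 m³/d × (1160 − 1.20) g/m³ = 1.67×10^6 g/d = 1669 kg/d.
Net biomass production P_X = Y_obs × Q·(S₀ − S) = 0.3088 × 1669 = 515.3 kg VSS/d.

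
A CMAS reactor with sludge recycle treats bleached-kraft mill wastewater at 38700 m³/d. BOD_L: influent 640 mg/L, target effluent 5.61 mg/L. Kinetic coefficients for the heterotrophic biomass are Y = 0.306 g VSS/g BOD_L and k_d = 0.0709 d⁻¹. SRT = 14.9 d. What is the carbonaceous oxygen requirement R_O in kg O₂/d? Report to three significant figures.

R_O ≈ 19400 kg O₂/d

The observed yield is Y_obs = Y/(1 + k_d·θ_c) = 0.306 / (1 + 0.0709 × 14.9) = 0.306 / 2.056 = 0.1488 g VSS per g BOD_L removed.
Q·(S₀ − S) = 38700 × (640 − 5.61) × 10⁻³ = 24551 kg/d removed.
Biomass synthesised: P_X = Y_obs × 24551 = 3653 kg VSS/d.
Carbonaceous O₂ demand = substrate oxidised − cell-mass equivalent = 24551 − 1.42 × 3653 = 19363 kg O₂/d.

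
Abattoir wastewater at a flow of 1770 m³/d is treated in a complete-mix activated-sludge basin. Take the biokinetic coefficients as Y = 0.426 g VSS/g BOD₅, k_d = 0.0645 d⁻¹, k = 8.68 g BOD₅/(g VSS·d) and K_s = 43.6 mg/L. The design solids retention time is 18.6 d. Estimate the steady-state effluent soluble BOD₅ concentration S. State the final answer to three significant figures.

S ≈ 1.44 mg/L

Effluent substrate depends only on kinetics and SRT: S = K_s(1 + k_d θ_c) / [θ_c(Yk − k_d) − 1] = 43.6 × (1 + 0.0645 × 18.6) / [18.6 × (0.426 × 8.68 − 0.0645) − 1] = 95.91 / 66.58 = 1.441 mg/L.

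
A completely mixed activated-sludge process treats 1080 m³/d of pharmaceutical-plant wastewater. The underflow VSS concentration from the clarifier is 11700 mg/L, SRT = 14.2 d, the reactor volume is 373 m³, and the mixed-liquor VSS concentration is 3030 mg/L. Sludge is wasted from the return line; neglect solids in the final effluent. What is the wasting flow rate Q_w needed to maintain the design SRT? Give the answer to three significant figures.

Q_w ≈ 6.80 m³/d

θ_c = V·X/(Q_w·X_r) when wasting from the recycle, so Q_w = V·X/(θ_c·X_r) = 373.0 × 3030 / (14.2 × 11700) = 6.803 m³/d.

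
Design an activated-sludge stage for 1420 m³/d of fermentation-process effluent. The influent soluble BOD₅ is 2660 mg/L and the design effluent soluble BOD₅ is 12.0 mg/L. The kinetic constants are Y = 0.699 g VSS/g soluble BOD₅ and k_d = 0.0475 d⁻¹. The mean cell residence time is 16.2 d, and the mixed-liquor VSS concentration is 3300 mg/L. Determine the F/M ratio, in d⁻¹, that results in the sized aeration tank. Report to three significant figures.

Rearranging the biomass balance for a CMAS with decay, V = Y·Q·ΔS·θ_c / [X·(1+k_d θ_c)] = 0.699 × 1420 × (2660 − 12.0) × 16.2 / [3300 × (1 + 0.0475 × 16.2)] = 4.26×10^7 / 5839 = 7292 m³.
F/M = applied load / biomass = Q·S₀/(V·X) = 1420 × 2660 / (7292 × 3300) = 0.1570 d⁻¹.

F/M ≈ 0.157 d⁻¹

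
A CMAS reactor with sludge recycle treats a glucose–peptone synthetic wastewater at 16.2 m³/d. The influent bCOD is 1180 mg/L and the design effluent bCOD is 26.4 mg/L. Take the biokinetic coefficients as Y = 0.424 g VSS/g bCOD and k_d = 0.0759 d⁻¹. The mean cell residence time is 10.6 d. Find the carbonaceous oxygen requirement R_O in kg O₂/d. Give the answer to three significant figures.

R_O ≈ 12.5 kg O₂/d

Observed yield with endogenous decay: Y_obs = Y / (1 + k_d·θ_c) = 0.424 / (1 + 0.0759 × 10.6) = 0.424 / 1.805 = 0.2350 g VSS/g bCOD.
Mass of bCOD removed per day: Q(S₀ − S) = 16.2 × 1154 g/m³ = 18.69 kg/d.
Net sludge production P_X = 0.2350 × 18.69 = 4.391 kg VSS/d.
Carbonaceous O₂ demand = substrate oxidised − cell-mass equivalent = 18.69 − 1.42 × 4.391 = 12.45 kg O₂/d.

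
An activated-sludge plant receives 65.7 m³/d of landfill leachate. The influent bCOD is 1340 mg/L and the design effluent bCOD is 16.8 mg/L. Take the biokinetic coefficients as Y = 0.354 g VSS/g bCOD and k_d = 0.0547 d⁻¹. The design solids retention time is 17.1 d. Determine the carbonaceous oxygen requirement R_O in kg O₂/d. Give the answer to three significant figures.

R_O ≈ 64.4 kg O₂/d

The observed yield is Y_obs = Y/(1 + k_d·θ_c) = 0.354 / (1 + 0.0547 × 17.1) = 0.354 / 1.935 = 0.1829 g VSS per g bCOD removed.
ΔS = 1340 − 16.8 = 1323 mg/L, so the substrate removal rate is 65.7 × 1323/1000 = 86.93 kg bCOD/d.
Biomass synthesised: P_X = Y_obs × 86.93 = 15.90 kg VSS/d.
R_O = Q·ΔS − 1.42 P_X = 86.93 − 22.58 = 64.35 kg O₂/d.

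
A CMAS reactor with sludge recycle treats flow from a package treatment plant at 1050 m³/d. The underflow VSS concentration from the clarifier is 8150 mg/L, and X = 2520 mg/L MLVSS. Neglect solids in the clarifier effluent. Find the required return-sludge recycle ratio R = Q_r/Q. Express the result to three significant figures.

R ≈ 0.448

R = Q_r/Q = X/(X_r − X) = 2520 / (8150 − 2520) = 0.4476.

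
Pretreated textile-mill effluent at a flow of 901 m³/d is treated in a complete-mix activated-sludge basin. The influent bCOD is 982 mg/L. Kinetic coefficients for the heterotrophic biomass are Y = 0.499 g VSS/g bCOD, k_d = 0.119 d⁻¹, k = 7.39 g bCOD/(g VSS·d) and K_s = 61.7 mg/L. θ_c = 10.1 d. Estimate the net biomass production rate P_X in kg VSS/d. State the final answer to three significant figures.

P_X ≈ 200 kg VSS/d

From the Monod/SRT balance for a CMAS, S = K_s·(1+k_d θ_c)/[θ_c·(Y k − k_d) − 1] = 61.7 × (1 + 0.119 × 10.1) / [10.1 × (0.499 × 7.39 − 0.119) − 1] = 135.9 / 35.04 = 3.877 mg/L.
Y_obs = Y / (1 + k_d θ_c) = 0.499 / (1 + 0.119 × 10.1) = 0.499 / 2.202 = 0.2266.
Mass of bCOD removed per day: Q(S₀ − S) = 901 × 978.1 g/m³ = 881.3 kg/d.
P_X = Y_obs · Q(S₀ − S) = 0.2266 × 881.3 = 199.7 kg VSS/d.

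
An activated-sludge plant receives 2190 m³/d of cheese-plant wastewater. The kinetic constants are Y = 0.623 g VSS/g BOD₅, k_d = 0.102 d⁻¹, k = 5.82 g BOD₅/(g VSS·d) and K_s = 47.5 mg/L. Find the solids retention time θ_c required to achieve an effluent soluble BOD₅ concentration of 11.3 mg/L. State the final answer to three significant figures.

From 1/θ_c = Y·k·S/(K_s + S) − k_d: Y·k·S/(K_s+S) = 0.623 × 5.82 × 11.3 / (47.5 + 11.3) = 0.6968 d⁻¹.
θ_c = 1/(μ − k_d) = 1/(0.6968 − 0.102) = 1/0.5948 = 1.681 d.

θ_c ≈ 1.68 d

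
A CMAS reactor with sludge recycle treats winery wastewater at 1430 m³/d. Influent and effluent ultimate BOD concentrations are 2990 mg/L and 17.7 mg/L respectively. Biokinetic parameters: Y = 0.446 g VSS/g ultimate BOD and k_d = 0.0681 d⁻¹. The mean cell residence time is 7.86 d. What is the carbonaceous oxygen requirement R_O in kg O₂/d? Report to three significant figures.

R_O ≈ 2500 kg O₂/d

Correct the yield for decay: Y_obs = Y/(1 + k_d θ_c) = 0.446 / (1 + 0.0681 × 7.86) = 0.446 / 1.535 = 0.2905.
ΔS = 2990 − 17.7 = 2972 mg/L, so the substrate removal rate is 1430 × 2972/1000 = 4250 kg ultimate BOD/d.
Net sludge production P_X = 0.2905 × 4250 = 1235 kg VSS/d.
R_O = Q·(S₀ − S) − 1.42·P_X = 4250 − 1.42 × 1235 = 2497 kg O₂/d.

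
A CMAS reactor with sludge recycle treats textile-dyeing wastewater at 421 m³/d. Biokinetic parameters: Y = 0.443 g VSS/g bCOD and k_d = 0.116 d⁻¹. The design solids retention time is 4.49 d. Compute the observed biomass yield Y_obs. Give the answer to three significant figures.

Y_obs ≈ 0.291 g VSS/g bCOD

Correct the yield for decay: Y_obs = Y/(1 + k_d θ_c) = 0.443 / (1 + 0.116 × 4.49) = 0.443 / 1.521 = 0.2913.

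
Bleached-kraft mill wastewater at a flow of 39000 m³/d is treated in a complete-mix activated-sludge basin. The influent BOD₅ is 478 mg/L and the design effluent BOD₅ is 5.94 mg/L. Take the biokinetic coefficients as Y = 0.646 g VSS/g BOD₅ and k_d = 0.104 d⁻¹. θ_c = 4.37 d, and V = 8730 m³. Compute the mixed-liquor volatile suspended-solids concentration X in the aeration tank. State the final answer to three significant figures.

Solving the biomass balance for X: X = Y Q (S₀−S) θ_c / [V (1+k_d θ_c)] = 0.646 × 39000 × (478 − 5.94) × 4.37 / [8730 × (1 + 0.104 × 4.37)] = 4093 mg/L.

X ≈ 4090 mg/L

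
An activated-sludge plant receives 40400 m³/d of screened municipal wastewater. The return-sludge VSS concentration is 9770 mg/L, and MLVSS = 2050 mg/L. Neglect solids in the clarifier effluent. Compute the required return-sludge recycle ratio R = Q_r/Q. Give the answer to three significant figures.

R ≈ 0.266

R = Q_r/Q = X/(X_r − X) = 2050 / (9770 − 2050) = 0.2655.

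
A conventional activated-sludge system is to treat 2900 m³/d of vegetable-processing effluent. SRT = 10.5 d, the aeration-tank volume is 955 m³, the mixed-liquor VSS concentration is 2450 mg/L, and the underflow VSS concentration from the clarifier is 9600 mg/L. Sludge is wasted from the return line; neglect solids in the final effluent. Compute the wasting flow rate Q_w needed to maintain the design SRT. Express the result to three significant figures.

Q_w ≈ 23.2 m³/d

Q_w = (V·X)/(θ_c X_r) = 955.0 × 2450 / (10.5 × 9600) = 23.21 m³/d.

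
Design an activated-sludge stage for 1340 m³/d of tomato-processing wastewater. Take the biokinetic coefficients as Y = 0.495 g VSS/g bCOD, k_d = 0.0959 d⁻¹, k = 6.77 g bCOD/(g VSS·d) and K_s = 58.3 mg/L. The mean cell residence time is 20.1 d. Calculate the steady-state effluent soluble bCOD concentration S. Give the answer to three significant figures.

S ≈ 2.65 mg/L

From the Monod/SRT balance for a CMAS, S = K_s·(1+k_d θ_c)/[θ_c·(Y k − k_d) − 1] = 58.3 × (1 + 0.0959 × 20.1) / [20.1 × (0.495 × 6.77 − 0.0959) − 1] = 170.7 / 64.43 = 2.649 mg/L.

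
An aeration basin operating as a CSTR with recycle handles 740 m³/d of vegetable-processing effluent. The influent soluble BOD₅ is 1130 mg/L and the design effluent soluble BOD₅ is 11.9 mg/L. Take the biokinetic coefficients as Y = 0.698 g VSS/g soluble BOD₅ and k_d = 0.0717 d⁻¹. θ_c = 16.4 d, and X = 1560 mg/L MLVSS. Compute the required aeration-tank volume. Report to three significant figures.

V ≈ 2790 m³

From the SRT design equation V = Y Q (S₀−S) θ_c / [X (1 + k_d θ_c)] = 0.698 × 740 × (1130 − 11.9) × 16.4 / [1560 × (1 + 0.0717 × 16.4)] = 9.47×10^6 / 3394 = 2790 m³.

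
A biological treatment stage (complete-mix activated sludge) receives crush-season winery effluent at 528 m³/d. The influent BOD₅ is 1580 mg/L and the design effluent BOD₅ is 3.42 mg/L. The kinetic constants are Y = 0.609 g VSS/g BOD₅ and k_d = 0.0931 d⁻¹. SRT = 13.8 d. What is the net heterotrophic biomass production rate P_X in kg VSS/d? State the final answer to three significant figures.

Correct the yield for decay: Y_obs = Y/(1 + k_d θ_c) = 0.609 / (1 + 0.0931 × 13.8) = 0.609 / 2.285 = 0.2665.
Substrate removed = Q·(S₀ − S) = 528 m³/d × (1580 − 3.42) g/m³ = 8.32×10^5 g/d = 832.4 kg/d.
So the net sludge growth is P_X = 0.2665 × 832.4 = 221.9 kg VSS/d.

P_X ≈ 222 kg VSS/d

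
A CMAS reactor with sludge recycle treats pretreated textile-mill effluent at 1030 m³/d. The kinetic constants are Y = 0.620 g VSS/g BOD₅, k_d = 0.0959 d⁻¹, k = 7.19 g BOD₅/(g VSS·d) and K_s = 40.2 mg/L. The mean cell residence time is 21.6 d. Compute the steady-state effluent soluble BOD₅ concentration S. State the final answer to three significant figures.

From the Monod/SRT balance for a CMAS, S = K_s·(1+k_d θ_c)/[θ_c·(Y k − k_d) − 1] = 40.2 × (1 + 0.0959 × 21.6) / [21.6 × (0.620 × 7.19 − 0.0959) − 1] = 123.5 / 93.22 = 1.325 mg/L.

S ≈ 1.32 mg/L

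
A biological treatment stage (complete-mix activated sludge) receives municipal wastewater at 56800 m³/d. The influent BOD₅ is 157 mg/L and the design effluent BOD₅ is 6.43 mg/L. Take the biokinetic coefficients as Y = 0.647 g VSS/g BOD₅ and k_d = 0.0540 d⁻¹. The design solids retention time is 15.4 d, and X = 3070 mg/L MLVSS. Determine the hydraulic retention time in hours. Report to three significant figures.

τ ≈ 6.40 h

Rearranging the biomass balance for a CMAS with decay, V = Y·Q·ΔS·θ_c / [X·(1+k_d θ_c)] = 0.647 × 56800 × (157 − 6.43) × 15.4 / [3070 × (1 + 0.0540 × 15.4)] = 8.52×10^7 / 5623 = 15155 m³.
HRT = V/Q = 15155 m³ / 56800 m³·d⁻¹ = 0.2668 d × 24 = 6.403 h.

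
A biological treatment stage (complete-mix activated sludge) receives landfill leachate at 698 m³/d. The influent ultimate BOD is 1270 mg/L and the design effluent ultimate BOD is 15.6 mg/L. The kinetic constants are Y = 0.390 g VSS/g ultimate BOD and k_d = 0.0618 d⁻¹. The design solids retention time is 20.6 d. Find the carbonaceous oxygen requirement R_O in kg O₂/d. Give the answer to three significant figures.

Y_obs = Y / (1 + k_d θ_c) = 0.390 / (1 + 0.0618 × 20.6) = 0.390 / 2.273 = 0.1716.
ΔS = 1270 − 15.6 = 1254 mg/L, so the substrate removal rate is 698 × 1254/1000 = 875.6 kg ultimate BOD/d.
P_X = Y_obs·Q·(S₀ − S) = 0.1716 × 875.6 = 150.2 kg VSS/d.
R_O = Q·(S₀ − S) − 1.42·P_X = 875.6 − 1.42 × 150.2 = 662.3 kg O₂/d.

R_O ≈ 662 kg O₂/d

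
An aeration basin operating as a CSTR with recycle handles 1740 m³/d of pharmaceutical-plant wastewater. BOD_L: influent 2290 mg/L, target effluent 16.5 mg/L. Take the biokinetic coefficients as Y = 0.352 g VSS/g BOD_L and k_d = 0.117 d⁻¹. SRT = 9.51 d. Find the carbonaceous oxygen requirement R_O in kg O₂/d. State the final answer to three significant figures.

Observed yield with endogenous decay: Y_obs = Y / (1 + k_d·θ_c) = 0.352 / (1 + 0.117 × 9.51) = 0.352 / 2.113 = 0.1666 g VSS/g BOD_L.
Mass of BOD_L removed per day: Q(S₀ − S) = 1740 × 2274 g/m³ = 3956 kg/d.
P_X = Y_obs·Q·(S₀ − S) = 0.1666 × 3956 = 659.1 kg VSS/d.
R_O = Q·(S₀ − S) − 1.42·P_X = 3956 − 1.42 × 659.1 = 3020 kg O₂/d.

R_O ≈ 3020 kg O₂/d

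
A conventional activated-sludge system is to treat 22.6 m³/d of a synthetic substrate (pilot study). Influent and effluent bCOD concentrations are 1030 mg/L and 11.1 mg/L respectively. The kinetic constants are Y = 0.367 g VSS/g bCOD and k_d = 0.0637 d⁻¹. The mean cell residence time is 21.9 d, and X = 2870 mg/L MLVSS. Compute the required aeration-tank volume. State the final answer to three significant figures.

Rearranging the biomass balance for a CMAS with decay, V = Y·Q·ΔS·θ_c / [X·(1+k_d θ_c)] = 0.367 × 22.6 × (1030 − 11.1) × 21.9 / [2870 × (1 + 0.0637 × 21.9)] = 1.85×10^5 / 6874 = 26.93 m³.

V ≈ 26.9 m³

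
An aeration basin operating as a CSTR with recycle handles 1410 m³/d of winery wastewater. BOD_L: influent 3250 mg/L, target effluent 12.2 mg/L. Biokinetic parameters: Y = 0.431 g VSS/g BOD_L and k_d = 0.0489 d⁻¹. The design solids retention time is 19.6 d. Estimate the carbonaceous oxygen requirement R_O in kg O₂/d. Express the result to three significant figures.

Y_obs = Y / (1 + k_d θ_c) = 0.431 / (1 + 0.0489 × 19.6) = 0.431 / 1.958 = 0.2201.
Substrate removed = Q·(S₀ − S) = 1410 m³/d × (3250 − 12.2) g/m³ = 4.57×10^6 g/d = 4565 kg/d.
Biomass synthesised: P_X = Y_obs × 4565 = 1005 kg VSS/d.
R_O = Q·(S₀ − S) − 1.42·P_X = 4565 − 1.42 × 1005 = 3139 kg O₂/d.

R_O ≈ 3140 kg O₂/d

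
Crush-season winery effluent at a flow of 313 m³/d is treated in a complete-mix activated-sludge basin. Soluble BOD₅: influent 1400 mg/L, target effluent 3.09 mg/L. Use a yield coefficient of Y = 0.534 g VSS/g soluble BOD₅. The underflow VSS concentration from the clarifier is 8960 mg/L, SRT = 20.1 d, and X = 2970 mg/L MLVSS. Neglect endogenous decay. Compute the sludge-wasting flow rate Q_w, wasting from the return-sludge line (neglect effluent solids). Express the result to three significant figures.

With k_d = 0 the design equation reduces to V = Y Q (S₀−S) θ_c / X = 0.534 × 313 × (1400 − 3.09) × 20.1 / 2970 = 1580 m³.
θ_c = V·X/(Q_w·X_r) when wasting from the recycle, so Q_w = V·X/(θ_c·X_r) = 1580 × 2970 / (20.1 × 8960) = 26.06 m³/d.

Q_w ≈ 26.1 m³/d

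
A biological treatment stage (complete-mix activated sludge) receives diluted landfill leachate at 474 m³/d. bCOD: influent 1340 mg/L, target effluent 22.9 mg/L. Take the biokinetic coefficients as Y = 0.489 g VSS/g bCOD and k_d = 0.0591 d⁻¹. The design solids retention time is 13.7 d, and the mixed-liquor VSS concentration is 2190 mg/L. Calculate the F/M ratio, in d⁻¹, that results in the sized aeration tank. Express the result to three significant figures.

F/M ≈ 0.275 d⁻¹

Rearranging the biomass balance for a CMAS with decay, V = Y·Q·ΔS·θ_c / [X·(1+k_d θ_c)] = 0.489 × 474 × (1340 − 22.9) × 13.7 / [2190 × (1 + 0.0591 × 13.7)] = 4.18×10^6 / 3963 = 1055 m³.
F/M = Q·S₀ / (V·X) = 474 × 1340 / (1055 × 2190) = 0.2748 g bCOD·(g VSS·d)⁻¹.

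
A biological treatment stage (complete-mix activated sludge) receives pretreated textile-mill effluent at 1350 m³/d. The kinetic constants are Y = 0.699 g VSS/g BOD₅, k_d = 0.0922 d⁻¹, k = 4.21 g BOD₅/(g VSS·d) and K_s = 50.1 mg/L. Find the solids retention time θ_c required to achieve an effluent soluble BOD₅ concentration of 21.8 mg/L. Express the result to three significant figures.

From 1/θ_c = Y·k·S/(K_s + S) − k_d: Y·k·S/(K_s+S) = 0.699 × 4.21 × 21.8 / (50.1 + 21.8) = 0.8923 d⁻¹.
1/θ_c = 0.8923 − 0.0922 = 0.8001 d⁻¹, so θ_c = 1.250 d.

θ_c ≈ 1.25 d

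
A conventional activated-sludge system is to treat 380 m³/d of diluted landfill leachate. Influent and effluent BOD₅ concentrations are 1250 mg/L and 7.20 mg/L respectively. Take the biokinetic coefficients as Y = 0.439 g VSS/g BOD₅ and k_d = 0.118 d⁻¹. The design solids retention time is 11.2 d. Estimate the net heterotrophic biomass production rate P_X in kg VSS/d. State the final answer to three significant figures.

P_X ≈ 89.3 kg VSS/d

The observed yield is Y_obs = Y/(1 + k_d·θ_c) = 0.439 / (1 + 0.118 × 11.2) = 0.439 / 2.322 = 0.1891 g VSS per g BOD₅ removed.
Mass of BOD₅ removed per day: Q(S₀ − S) = 380 × 1243 g/m³ = 472.3 kg/d.
P_X = Y_obs · Q(S₀ − S) = 0.1891 × 472.3 = 89.30 kg VSS/d.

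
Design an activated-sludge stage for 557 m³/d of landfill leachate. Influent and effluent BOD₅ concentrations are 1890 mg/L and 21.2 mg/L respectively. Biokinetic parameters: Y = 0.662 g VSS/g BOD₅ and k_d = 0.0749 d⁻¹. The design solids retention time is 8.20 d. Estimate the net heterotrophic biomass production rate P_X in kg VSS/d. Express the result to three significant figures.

Correct the yield for decay: Y_obs = Y/(1 + k_d θ_c) = 0.662 / (1 + 0.0749 × 8.20) = 0.662 / 1.614 = 0.4101.
Substrate removed = Q·(S₀ − S) = 557 m³/d × (1890 − 21.2) g/m³ = 1.04×10^6 g/d = 1041 kg/d.
Biomass produced: P_X = Y_obs·Q·ΔS = 0.4101 × 1041 ≈ 426.9 kg VSS/d.

P_X ≈ 427 kg VSS/d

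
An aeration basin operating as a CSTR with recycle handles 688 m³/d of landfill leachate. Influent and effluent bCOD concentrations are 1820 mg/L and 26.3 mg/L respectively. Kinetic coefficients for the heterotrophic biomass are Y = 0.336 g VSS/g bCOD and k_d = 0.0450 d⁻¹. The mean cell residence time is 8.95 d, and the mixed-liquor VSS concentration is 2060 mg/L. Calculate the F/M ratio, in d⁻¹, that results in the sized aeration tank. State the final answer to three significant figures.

F/M ≈ 0.473 d⁻¹

Rearranging the biomass balance for a CMAS with decay, V = Y·Q·ΔS·θ_c / [X·(1+k_d θ_c)] = 0.336 × 688 × (1820 − 26.3) × 8.95 / [2060 × (1 + 0.0450 × 8.95)] = 3.71×10^6 / 2890 = 1284 m³.
Food-to-microorganism ratio F/M = Q S₀ / (V X) = 688 × 1820 / (1284 × 2060) = 0.4733 d⁻¹.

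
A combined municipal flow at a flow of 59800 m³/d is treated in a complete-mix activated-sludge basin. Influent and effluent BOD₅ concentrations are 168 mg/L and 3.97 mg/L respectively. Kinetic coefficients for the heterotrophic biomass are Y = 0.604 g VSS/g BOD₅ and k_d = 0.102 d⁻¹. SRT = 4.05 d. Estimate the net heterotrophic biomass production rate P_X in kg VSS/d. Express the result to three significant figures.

Y_obs = Y / (1 + k_d θ_c) = 0.604 / (1 + 0.102 × 4.05) = 0.604 / 1.413 = 0.4274.
Mass of BOD₅ removed per day: Q(S₀ − S) = 59800 × 164.0 g/m³ = 9809 kg/d.
Biomass produced: P_X = Y_obs·Q·ΔS = 0.4274 × 9809 ≈ 4193 kg VSS/d.

P_X ≈ 4190 kg VSS/d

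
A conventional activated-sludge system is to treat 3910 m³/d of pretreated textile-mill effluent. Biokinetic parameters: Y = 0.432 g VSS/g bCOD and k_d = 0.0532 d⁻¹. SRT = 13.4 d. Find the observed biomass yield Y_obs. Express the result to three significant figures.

Y_obs ≈ 0.252 g VSS/g bCOD

Y_obs = Y / (1 + k_d θ_c) = 0.432 / (1 + 0.0532 × 13.4) = 0.432 / 1.713 = 0.2522.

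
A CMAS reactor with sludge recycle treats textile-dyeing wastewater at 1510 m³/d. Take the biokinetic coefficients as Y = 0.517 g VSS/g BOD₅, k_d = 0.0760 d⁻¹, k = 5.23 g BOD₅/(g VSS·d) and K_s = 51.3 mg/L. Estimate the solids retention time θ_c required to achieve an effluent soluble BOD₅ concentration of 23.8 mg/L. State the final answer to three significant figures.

θ_c ≈ 1.28 d

Specific growth rate at S = 23.8 mg/L: μ = YkS/(K_s+S) = 0.517·5.23·23.8/(51.3+23.8) = 0.8569 d⁻¹.
1/θ_c = 0.8569 − 0.0760 = 0.7809 d⁻¹, so θ_c = 1.281 d.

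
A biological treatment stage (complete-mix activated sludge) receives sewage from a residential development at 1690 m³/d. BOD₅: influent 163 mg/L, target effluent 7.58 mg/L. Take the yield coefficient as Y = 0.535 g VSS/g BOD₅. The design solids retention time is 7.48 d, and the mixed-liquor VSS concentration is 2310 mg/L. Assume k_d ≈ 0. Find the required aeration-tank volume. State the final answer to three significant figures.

Biomass mass balance (decay neglected): V·X = Y·Q·(S₀ − S)·θ_c, so V = 0.535 × 1690 × (163 − 7.58) × 7.48 / 2310 = 455.0 m³.

V ≈ 455 m³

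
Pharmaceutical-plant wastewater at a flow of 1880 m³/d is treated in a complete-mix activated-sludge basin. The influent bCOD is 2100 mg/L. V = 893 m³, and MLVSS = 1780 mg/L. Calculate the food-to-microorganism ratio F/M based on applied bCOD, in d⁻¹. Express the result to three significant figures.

F/M = Q·S₀ / (V·X) = 1880 × 2100 / (893.0 × 1780) = 2.484 g bCOD·(g VSS·d)⁻¹.

F/M ≈ 2.48 d⁻¹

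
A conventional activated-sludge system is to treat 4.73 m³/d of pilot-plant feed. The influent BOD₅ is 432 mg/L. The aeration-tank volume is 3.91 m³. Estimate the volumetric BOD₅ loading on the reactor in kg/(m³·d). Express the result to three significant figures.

L_v = Q S₀ / V = 4.73 × 432 × 10⁻³ / 3.910 = 0.5226 kg/(m³·d).

L_v ≈ 0.523 kg BOD₅/(m³·d)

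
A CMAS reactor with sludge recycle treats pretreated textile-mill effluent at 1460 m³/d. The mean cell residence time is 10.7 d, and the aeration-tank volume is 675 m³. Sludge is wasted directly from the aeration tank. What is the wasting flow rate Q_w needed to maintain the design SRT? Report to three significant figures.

For wasting at MLVSS concentration, Q_w = V/θ_c = 675.0/10.7 = 63.08 m³/d.

Q_w ≈ 63.1 m³/d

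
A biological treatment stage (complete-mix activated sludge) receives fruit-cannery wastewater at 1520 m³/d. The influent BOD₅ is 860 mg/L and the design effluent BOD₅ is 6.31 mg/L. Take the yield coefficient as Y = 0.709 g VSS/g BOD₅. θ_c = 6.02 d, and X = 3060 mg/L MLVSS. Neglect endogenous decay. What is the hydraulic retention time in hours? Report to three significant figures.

Biomass mass balance (decay neglected): V·X = Y·Q·(S₀ − S)·θ_c, so V = 0.709 × 1520 × (860 − 6.31) × 6.02 / 3060 = 1810 m³.
τ = V/Q = 1810/1520 = 1.191 d, or 28.58 h.

τ ≈ 28.6 h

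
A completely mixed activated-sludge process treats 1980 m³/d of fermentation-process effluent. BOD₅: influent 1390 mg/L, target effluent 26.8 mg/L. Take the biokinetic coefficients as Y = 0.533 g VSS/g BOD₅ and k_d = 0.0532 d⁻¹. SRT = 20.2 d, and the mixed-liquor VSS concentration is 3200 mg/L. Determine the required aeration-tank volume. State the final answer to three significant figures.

V ≈ 4380 m³

Rearranging the biomass balance for a CMAS with decay, V = Y·Q·ΔS·θ_c / [X·(1+k_d θ_c)] = 0.533 × 1980 × (1390 − 26.8) × 20.2 / [3200 × (1 + 0.0532 × 20.2)] = 2.91×10^7 / 6639 = 4377 m³.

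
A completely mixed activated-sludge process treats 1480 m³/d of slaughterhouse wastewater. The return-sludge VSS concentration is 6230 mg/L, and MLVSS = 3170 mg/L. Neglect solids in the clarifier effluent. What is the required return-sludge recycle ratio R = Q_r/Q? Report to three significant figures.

Solids balance on the clarifier gives (1+R)X = R·X_r, so R = X/(X_r − X) = 3170 / (6230 − 3170) = 1.036.

R ≈ 1.04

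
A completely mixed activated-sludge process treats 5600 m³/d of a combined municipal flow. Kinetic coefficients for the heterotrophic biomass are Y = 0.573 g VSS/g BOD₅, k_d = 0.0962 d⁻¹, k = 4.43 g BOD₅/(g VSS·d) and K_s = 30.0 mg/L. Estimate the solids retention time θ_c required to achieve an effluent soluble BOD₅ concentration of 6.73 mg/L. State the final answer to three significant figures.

From 1/θ_c = Y·k·S/(K_s + S) − k_d: Y·k·S/(K_s+S) = 0.573 × 4.43 × 6.73 / (30.0 + 6.73) = 0.4651 d⁻¹.
1/θ_c = 0.4651 − 0.0962 = 0.3689 d⁻¹, so θ_c = 2.711 d.

θ_c ≈ 2.71 d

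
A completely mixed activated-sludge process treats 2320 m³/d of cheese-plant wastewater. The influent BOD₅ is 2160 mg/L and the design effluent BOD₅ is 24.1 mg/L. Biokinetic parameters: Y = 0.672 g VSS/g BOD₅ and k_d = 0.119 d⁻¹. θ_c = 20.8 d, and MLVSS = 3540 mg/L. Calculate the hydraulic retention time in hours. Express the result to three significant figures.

From the SRT design equation V = Y Q (S₀−S) θ_c / [X (1 + k_d θ_c)] = 0.672 × 2320 × (2160 − 24.1) × 20.8 / [3540 × (1 + 0.119 × 20.8)] = 6.93×10^7 / 12302 = 5630 m³.
HRT = V/Q = 5630 m³ / 2320 m³·d⁻¹ = 2.427 d × 24 = 58.24 h.

τ ≈ 58.2 h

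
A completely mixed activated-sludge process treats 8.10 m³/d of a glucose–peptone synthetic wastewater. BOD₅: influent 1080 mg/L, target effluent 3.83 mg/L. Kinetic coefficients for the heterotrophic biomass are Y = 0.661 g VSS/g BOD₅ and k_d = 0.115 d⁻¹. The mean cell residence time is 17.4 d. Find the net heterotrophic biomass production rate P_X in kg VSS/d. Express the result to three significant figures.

P_X ≈ 1.92 kg VSS/d

Correct the yield for decay: Y_obs = Y/(1 + k_d θ_c) = 0.661 / (1 + 0.115 × 17.4) = 0.661 / 3.001 = 0.2203.
Mass of BOD₅ removed per day: Q(S₀ − S) = 8.10 × 1076 g/m³ = 8.717 kg/d.
So the net sludge growth is P_X = 0.2203 × 8.717 = 1.920 kg VSS/d.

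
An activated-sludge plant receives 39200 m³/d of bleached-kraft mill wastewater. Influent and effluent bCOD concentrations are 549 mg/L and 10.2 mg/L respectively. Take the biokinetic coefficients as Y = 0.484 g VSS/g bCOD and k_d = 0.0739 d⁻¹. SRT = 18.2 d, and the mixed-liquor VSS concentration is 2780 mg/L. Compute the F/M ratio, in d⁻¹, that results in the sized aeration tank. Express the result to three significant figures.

Steady-state biomass mass balance: V·X·(1 + k_d·θ_c) = Y·Q·(S₀ − S)·θ_c, so V = 0.484 × 39200 × (549 − 10.2) × 18.2 / [2780 × (1 + 0.0739 × 18.2)] = 1.86×10^8 / 6519 = 28540 m³.
F/M = applied load / biomass = Q·S₀/(V·X) = 39200 × 549 / (28540 × 2780) = 0.2712 d⁻¹.

F/M ≈ 0.271 d⁻¹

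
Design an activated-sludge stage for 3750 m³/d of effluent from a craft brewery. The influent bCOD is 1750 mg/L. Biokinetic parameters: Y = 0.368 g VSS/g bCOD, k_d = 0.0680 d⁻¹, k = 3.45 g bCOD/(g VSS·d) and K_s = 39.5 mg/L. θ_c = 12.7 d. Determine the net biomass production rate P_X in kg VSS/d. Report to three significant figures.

P_X ≈ 1290 kg VSS/d

Effluent substrate depends only on kinetics and SRT: S = K_s(1 + k_d θ_c) / [θ_c(Yk − k_d) − 1] = 39.5 × (1 + 0.0680 × 12.7) / [12.7 × (0.368 × 3.45 − 0.0680) − 1] = 73.61 / 14.26 = 5.162 mg/L.
Y_obs = Y / (1 + k_d θ_c) = 0.368 / (1 + 0.0680 × 12.7) = 0.368 / 1.864 = 0.1975.
ΔS = 1750 − 5.16 = 1745 mg/L, so the substrate removal rate is 3750 × 1745/1000 = 6543 kg bCOD/d.
Biomass produced: P_X = Y_obs·Q·ΔS = 0.1975 × 6543 ≈ 1292 kg VSS/d.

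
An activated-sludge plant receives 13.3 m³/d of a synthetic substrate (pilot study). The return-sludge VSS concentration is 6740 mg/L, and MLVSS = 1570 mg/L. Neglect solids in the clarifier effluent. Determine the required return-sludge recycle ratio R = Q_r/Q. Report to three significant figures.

R ≈ 0.304

Mass balance around the secondary clarifier (neglecting effluent solids): R = X / (X_r − X) = 1570 / (6740 − 1570) = 0.3037.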